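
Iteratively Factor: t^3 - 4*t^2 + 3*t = (t - 1)*(t^2 - 3*t) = (t - 3)*(t - 1)*(t)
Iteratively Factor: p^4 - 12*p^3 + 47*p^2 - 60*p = (p)*(p^3 - 12*p^2 + 47*p - 60) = p*(p - 5)*(p^2 - 7*p + 12) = p*(p - 5)*(p - 4)*(p - 3)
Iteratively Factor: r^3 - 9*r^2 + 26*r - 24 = (r - 3)*(r^2 - 6*r + 8) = (r - 4)*(r - 3)*(r - 2)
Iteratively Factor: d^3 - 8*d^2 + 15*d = (d - 5)*(d^2 - 3*d) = d*(d - 5)*(d - 3)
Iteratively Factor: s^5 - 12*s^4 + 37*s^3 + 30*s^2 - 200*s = (s - 4)*(s^4 - 8*s^3 + 5*s^2 + 50*s) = (s - 5)*(s - 4)*(s^3 - 3*s^2 - 10*s) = (s - 5)^2*(s - 4)*(s^2 + 2*s) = s*(s - 5)^2*(s - 4)*(s + 2)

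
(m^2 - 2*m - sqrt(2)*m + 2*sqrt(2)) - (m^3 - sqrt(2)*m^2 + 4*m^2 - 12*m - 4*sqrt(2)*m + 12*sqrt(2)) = -m^3 - 3*m^2 + sqrt(2)*m^2 + 3*sqrt(2)*m + 10*m - 10*sqrt(2)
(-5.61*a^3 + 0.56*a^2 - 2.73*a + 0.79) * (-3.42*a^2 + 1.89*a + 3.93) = 19.1862*a^5 - 12.5181*a^4 - 11.6523*a^3 - 5.6607*a^2 - 9.2358*a + 3.1047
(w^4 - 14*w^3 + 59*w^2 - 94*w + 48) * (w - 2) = w^5 - 16*w^4 + 87*w^3 - 212*w^2 + 236*w - 96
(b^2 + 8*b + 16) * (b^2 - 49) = b^4 + 8*b^3 - 33*b^2 - 392*b - 784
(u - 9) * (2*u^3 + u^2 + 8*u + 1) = 2*u^4 - 17*u^3 - u^2 - 71*u - 9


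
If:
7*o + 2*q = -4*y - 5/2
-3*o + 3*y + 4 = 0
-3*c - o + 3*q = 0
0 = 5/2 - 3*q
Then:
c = 79/99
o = 7/66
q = 5/6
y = -27/22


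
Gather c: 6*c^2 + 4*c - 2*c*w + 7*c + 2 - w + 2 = 6*c^2 + c*(11 - 2*w) - w + 4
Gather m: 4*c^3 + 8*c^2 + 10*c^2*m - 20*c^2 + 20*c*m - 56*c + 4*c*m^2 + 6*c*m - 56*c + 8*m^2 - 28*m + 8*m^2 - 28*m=4*c^3 - 12*c^2 - 112*c + m^2*(4*c + 16) + m*(10*c^2 + 26*c - 56)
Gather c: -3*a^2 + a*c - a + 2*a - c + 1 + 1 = -3*a^2 + a + c*(a - 1) + 2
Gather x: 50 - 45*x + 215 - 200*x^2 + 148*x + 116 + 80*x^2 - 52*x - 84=-120*x^2 + 51*x + 297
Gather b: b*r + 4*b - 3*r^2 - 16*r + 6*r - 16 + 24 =b*(r + 4) - 3*r^2 - 10*r + 8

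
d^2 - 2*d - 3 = (d - 3)*(d + 1)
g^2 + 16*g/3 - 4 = (g - 2/3)*(g + 6)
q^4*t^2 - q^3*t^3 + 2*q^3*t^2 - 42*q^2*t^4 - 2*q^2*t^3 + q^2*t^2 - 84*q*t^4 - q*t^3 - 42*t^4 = (q - 7*t)*(q + 6*t)*(q*t + t)^2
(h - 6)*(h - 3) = h^2 - 9*h + 18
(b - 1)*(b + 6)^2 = b^3 + 11*b^2 + 24*b - 36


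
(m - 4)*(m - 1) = m^2 - 5*m + 4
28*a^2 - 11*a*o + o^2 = (-7*a + o)*(-4*a + o)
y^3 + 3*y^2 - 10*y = y*(y - 2)*(y + 5)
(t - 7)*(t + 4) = t^2 - 3*t - 28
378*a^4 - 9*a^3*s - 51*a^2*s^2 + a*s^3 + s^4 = (-6*a + s)*(-3*a + s)*(3*a + s)*(7*a + s)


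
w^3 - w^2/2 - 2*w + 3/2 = (w - 1)^2*(w + 3/2)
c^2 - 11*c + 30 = (c - 6)*(c - 5)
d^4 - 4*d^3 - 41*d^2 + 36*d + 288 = (d - 8)*(d - 3)*(d + 3)*(d + 4)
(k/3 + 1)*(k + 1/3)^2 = k^3/3 + 11*k^2/9 + 19*k/27 + 1/9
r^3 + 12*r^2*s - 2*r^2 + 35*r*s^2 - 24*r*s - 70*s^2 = (r - 2)*(r + 5*s)*(r + 7*s)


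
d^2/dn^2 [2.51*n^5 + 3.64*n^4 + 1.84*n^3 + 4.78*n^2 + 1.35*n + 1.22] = 50.2*n^3 + 43.68*n^2 + 11.04*n + 9.56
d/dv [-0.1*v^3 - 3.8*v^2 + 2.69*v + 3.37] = -0.3*v^2 - 7.6*v + 2.69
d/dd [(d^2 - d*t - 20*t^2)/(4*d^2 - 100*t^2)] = t/(4*(d^2 + 10*d*t + 25*t^2))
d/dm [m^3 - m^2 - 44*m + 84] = 3*m^2 - 2*m - 44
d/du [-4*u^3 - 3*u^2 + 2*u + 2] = -12*u^2 - 6*u + 2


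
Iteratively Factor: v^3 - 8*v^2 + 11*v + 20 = (v - 5)*(v^2 - 3*v - 4) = (v - 5)*(v + 1)*(v - 4)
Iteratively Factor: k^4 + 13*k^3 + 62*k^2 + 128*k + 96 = (k + 3)*(k^3 + 10*k^2 + 32*k + 32) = (k + 2)*(k + 3)*(k^2 + 8*k + 16) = (k + 2)*(k + 3)*(k + 4)*(k + 4)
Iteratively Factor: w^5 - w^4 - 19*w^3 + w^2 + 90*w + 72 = (w + 1)*(w^4 - 2*w^3 - 17*w^2 + 18*w + 72) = (w - 4)*(w + 1)*(w^3 + 2*w^2 - 9*w - 18) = (w - 4)*(w + 1)*(w + 2)*(w^2 - 9) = (w - 4)*(w + 1)*(w + 2)*(w + 3)*(w - 3)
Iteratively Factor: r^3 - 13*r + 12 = (r - 3)*(r^2 + 3*r - 4) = (r - 3)*(r + 4)*(r - 1)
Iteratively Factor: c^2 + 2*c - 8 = (c + 4)*(c - 2)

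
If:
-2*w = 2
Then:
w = -1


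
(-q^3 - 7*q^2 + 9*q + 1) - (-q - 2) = -q^3 - 7*q^2 + 10*q + 3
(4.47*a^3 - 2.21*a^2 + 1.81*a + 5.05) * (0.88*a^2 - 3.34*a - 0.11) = 3.9336*a^5 - 16.8746*a^4 + 8.4825*a^3 - 1.3583*a^2 - 17.0661*a - 0.5555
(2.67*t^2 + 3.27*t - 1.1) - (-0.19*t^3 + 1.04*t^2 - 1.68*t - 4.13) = 0.19*t^3 + 1.63*t^2 + 4.95*t + 3.03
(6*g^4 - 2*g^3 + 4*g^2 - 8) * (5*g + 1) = 30*g^5 - 4*g^4 + 18*g^3 + 4*g^2 - 40*g - 8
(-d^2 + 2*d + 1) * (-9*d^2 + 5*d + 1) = 9*d^4 - 23*d^3 + 7*d + 1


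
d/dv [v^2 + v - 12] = 2*v + 1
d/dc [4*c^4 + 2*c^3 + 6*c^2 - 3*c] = 16*c^3 + 6*c^2 + 12*c - 3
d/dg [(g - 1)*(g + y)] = 2*g + y - 1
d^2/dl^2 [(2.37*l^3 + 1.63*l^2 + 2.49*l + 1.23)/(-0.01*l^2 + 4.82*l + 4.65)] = (2.16840434497101e-19*l^5 - 110.499616*l^3 - 319.168368*l^2 - 307.810944*l - 16.138704)/(1.0e-6*l^6 - 0.001446*l^5 + 0.695577*l^4 - 110.635388*l^3 - 323.443305*l^2 - 312.66135*l - 100.544625)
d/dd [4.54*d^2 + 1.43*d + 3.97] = 9.08*d + 1.43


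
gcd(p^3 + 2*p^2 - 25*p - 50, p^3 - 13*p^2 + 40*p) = p - 5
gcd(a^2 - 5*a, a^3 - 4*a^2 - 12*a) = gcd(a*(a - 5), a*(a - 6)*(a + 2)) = a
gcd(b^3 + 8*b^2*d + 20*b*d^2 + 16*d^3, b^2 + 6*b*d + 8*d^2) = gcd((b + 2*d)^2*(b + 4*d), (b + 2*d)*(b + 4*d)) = b^2 + 6*b*d + 8*d^2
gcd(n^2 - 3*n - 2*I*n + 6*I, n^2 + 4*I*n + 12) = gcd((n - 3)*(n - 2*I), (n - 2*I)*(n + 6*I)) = n - 2*I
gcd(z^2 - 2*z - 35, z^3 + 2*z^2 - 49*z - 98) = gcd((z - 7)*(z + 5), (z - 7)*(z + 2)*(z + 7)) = z - 7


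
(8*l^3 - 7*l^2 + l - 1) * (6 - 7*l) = -56*l^4 + 97*l^3 - 49*l^2 + 13*l - 6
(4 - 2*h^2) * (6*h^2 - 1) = -12*h^4 + 26*h^2 - 4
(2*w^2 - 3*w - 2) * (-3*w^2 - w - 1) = -6*w^4 + 7*w^3 + 7*w^2 + 5*w + 2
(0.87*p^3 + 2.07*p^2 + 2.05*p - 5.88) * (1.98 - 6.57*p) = -5.7159*p^4 - 11.8773*p^3 - 9.3699*p^2 + 42.6906*p - 11.6424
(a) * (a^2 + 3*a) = a^3 + 3*a^2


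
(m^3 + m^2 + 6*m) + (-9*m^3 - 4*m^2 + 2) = -8*m^3 - 3*m^2 + 6*m + 2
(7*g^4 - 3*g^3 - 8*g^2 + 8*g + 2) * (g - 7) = 7*g^5 - 52*g^4 + 13*g^3 + 64*g^2 - 54*g - 14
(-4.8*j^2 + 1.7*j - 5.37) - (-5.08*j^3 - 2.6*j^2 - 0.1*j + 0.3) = 5.08*j^3 - 2.2*j^2 + 1.8*j - 5.67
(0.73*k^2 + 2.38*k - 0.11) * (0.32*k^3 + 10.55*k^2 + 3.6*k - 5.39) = 0.2336*k^5 + 8.4631*k^4 + 27.7018*k^3 + 3.4728*k^2 - 13.2242*k + 0.5929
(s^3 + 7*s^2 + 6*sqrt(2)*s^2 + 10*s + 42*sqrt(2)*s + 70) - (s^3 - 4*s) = 7*s^2 + 6*sqrt(2)*s^2 + 14*s + 42*sqrt(2)*s + 70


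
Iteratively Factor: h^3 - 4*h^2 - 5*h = (h)*(h^2 - 4*h - 5) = h*(h + 1)*(h - 5)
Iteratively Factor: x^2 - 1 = (x + 1)*(x - 1)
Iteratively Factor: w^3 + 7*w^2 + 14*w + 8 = (w + 4)*(w^2 + 3*w + 2) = (w + 2)*(w + 4)*(w + 1)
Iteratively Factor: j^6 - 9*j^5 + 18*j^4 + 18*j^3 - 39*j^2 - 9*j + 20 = (j - 5)*(j^5 - 4*j^4 - 2*j^3 + 8*j^2 + j - 4) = (j - 5)*(j + 1)*(j^4 - 5*j^3 + 3*j^2 + 5*j - 4) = (j - 5)*(j - 1)*(j + 1)*(j^3 - 4*j^2 - j + 4) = (j - 5)*(j - 1)*(j + 1)^2*(j^2 - 5*j + 4) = (j - 5)*(j - 1)^2*(j + 1)^2*(j - 4)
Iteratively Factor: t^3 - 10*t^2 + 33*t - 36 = (t - 4)*(t^2 - 6*t + 9) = (t - 4)*(t - 3)*(t - 3)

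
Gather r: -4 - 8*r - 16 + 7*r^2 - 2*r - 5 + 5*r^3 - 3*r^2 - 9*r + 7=5*r^3 + 4*r^2 - 19*r - 18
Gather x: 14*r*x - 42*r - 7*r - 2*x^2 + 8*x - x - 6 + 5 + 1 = -49*r - 2*x^2 + x*(14*r + 7)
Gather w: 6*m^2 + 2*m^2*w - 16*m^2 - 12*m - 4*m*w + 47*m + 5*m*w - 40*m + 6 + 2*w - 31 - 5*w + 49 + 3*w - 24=-10*m^2 - 5*m + w*(2*m^2 + m)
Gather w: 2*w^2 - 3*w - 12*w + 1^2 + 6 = 2*w^2 - 15*w + 7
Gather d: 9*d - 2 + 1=9*d - 1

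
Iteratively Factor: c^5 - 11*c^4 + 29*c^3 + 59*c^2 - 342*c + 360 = (c - 4)*(c^4 - 7*c^3 + c^2 + 63*c - 90) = (c - 4)*(c - 2)*(c^3 - 5*c^2 - 9*c + 45) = (c - 5)*(c - 4)*(c - 2)*(c^2 - 9) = (c - 5)*(c - 4)*(c - 2)*(c + 3)*(c - 3)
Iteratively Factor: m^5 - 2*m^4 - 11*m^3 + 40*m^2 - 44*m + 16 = (m - 2)*(m^4 - 11*m^2 + 18*m - 8) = (m - 2)^2*(m^3 + 2*m^2 - 7*m + 4) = (m - 2)^2*(m - 1)*(m^2 + 3*m - 4) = (m - 2)^2*(m - 1)^2*(m + 4)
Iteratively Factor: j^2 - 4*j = (j - 4)*(j)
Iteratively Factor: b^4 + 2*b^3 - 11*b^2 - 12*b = (b + 1)*(b^3 + b^2 - 12*b) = b*(b + 1)*(b^2 + b - 12) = b*(b - 3)*(b + 1)*(b + 4)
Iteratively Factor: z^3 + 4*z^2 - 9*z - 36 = (z - 3)*(z^2 + 7*z + 12) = (z - 3)*(z + 3)*(z + 4)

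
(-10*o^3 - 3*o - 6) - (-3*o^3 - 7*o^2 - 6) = -7*o^3 + 7*o^2 - 3*o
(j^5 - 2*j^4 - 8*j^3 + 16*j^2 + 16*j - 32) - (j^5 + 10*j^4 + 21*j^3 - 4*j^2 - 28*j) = -12*j^4 - 29*j^3 + 20*j^2 + 44*j - 32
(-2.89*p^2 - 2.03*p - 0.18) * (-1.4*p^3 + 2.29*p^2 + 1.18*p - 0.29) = 4.046*p^5 - 3.7761*p^4 - 7.8069*p^3 - 1.9695*p^2 + 0.3763*p + 0.0522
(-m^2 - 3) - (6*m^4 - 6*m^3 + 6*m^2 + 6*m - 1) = -6*m^4 + 6*m^3 - 7*m^2 - 6*m - 2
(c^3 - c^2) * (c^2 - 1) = c^5 - c^4 - c^3 + c^2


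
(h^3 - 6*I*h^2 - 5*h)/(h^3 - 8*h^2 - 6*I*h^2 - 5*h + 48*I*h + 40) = h/(h - 8)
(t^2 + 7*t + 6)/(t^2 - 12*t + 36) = (t^2 + 7*t + 6)/(t^2 - 12*t + 36)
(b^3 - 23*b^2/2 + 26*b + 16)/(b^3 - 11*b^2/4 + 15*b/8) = 4*(2*b^3 - 23*b^2 + 52*b + 32)/(b*(8*b^2 - 22*b + 15))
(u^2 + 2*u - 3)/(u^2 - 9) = (u - 1)/(u - 3)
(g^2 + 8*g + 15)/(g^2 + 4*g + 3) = (g + 5)/(g + 1)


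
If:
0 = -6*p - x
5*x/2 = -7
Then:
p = 7/15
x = -14/5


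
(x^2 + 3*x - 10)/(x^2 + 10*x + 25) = (x - 2)/(x + 5)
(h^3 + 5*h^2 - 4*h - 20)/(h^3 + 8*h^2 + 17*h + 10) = (h - 2)/(h + 1)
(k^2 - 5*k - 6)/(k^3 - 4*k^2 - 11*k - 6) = 1/(k + 1)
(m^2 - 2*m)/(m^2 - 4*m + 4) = m/(m - 2)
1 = 1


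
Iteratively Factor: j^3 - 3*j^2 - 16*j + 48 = (j + 4)*(j^2 - 7*j + 12) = (j - 4)*(j + 4)*(j - 3)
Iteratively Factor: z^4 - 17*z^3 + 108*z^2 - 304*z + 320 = (z - 5)*(z^3 - 12*z^2 + 48*z - 64) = (z - 5)*(z - 4)*(z^2 - 8*z + 16) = (z - 5)*(z - 4)^2*(z - 4)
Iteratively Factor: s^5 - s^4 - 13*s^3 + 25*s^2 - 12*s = (s - 3)*(s^4 + 2*s^3 - 7*s^2 + 4*s) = (s - 3)*(s + 4)*(s^3 - 2*s^2 + s) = s*(s - 3)*(s + 4)*(s^2 - 2*s + 1) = s*(s - 3)*(s - 1)*(s + 4)*(s - 1)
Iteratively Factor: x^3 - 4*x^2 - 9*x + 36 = (x - 3)*(x^2 - x - 12) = (x - 4)*(x - 3)*(x + 3)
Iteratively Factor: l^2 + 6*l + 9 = (l + 3)*(l + 3)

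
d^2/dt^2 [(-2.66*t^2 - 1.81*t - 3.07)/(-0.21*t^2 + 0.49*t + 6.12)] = (0.70707*t^3 + 21.324114*t^2 + 12.061854*t + 197.767094)/(0.009261*t^6 - 0.064827*t^5 - 0.658413*t^4 + 3.660839*t^3 + 19.188036*t^2 - 55.057968*t - 229.220928)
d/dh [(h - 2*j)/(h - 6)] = 2*(j - 3)/(h - 6)^2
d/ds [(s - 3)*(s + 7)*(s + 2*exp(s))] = 2*s^2*exp(s) + 3*s^2 + 12*s*exp(s) + 8*s - 34*exp(s) - 21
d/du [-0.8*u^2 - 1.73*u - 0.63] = -1.6*u - 1.73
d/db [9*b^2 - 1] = 18*b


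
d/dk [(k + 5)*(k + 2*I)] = 2*k + 5 + 2*I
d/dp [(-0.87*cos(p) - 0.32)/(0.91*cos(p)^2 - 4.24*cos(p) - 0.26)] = (-0.7917*cos(p)^2 - 0.5824*cos(p) + 1.1306)*sin(p)/(0.8281*cos(p)^4 - 7.7168*cos(p)^3 + 17.5044*cos(p)^2 + 2.2048*cos(p) + 0.0676)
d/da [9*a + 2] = 9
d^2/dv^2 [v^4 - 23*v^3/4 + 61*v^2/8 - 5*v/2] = 12*v^2 - 69*v/2 + 61/4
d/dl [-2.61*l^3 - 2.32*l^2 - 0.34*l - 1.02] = -7.83*l^2 - 4.64*l - 0.34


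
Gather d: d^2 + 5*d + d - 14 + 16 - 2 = d^2 + 6*d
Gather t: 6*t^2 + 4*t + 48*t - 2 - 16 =6*t^2 + 52*t - 18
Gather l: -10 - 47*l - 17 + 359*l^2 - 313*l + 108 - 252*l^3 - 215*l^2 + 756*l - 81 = -252*l^3 + 144*l^2 + 396*l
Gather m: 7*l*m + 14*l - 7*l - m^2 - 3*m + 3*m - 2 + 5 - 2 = 7*l*m + 7*l - m^2 + 1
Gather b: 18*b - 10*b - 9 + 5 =8*b - 4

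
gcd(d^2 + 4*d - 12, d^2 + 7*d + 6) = d + 6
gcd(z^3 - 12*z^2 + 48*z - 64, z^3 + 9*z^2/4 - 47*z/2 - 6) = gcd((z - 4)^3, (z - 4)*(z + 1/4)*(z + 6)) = z - 4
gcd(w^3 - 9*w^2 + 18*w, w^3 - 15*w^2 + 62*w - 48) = w - 6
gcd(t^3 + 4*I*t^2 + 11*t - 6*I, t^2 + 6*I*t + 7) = t - I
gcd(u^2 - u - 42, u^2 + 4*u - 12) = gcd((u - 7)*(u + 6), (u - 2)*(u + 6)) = u + 6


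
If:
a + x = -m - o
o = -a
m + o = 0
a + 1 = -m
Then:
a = -1/2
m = -1/2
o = 1/2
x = 1/2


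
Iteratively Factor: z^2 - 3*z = (z - 3)*(z)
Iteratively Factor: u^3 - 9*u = (u)*(u^2 - 9) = u*(u + 3)*(u - 3)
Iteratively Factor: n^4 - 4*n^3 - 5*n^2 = (n + 1)*(n^3 - 5*n^2) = n*(n + 1)*(n^2 - 5*n) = n^2*(n + 1)*(n - 5)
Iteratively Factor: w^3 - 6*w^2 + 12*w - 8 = (w - 2)*(w^2 - 4*w + 4) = (w - 2)^2*(w - 2)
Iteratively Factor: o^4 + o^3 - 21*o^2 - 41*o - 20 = (o + 1)*(o^3 - 21*o - 20) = (o + 1)^2*(o^2 - o - 20) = (o + 1)^2*(o + 4)*(o - 5)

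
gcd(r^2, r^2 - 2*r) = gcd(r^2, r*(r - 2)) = r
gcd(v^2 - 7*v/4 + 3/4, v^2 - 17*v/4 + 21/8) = v - 3/4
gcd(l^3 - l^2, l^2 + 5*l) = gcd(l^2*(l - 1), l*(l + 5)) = l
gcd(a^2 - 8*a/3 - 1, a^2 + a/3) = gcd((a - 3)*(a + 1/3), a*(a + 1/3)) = a + 1/3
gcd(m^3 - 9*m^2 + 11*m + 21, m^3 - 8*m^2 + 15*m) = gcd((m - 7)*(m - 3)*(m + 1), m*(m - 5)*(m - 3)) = m - 3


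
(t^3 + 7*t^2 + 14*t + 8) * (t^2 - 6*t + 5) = t^5 + t^4 - 23*t^3 - 41*t^2 + 22*t + 40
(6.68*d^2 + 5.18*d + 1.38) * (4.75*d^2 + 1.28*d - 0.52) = 31.73*d^4 + 33.1554*d^3 + 9.7118*d^2 - 0.9272*d - 0.7176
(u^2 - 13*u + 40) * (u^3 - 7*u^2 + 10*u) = u^5 - 20*u^4 + 141*u^3 - 410*u^2 + 400*u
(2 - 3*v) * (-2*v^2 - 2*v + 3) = 6*v^3 + 2*v^2 - 13*v + 6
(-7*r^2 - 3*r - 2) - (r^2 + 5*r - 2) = -8*r^2 - 8*r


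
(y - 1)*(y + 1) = y^2 - 1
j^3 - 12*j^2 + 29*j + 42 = (j - 7)*(j - 6)*(j + 1)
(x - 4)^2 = x^2 - 8*x + 16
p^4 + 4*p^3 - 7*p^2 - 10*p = p*(p - 2)*(p + 1)*(p + 5)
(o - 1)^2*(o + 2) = o^3 - 3*o + 2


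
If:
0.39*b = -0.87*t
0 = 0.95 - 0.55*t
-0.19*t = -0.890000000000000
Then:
No Solution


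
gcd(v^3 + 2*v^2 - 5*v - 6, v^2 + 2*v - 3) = v + 3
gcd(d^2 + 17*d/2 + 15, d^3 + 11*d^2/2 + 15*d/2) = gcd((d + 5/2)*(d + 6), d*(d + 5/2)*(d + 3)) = d + 5/2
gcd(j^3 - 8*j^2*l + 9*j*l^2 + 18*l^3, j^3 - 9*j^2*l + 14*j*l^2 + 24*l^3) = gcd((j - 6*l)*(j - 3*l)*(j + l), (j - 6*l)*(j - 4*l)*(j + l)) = j^2 - 5*j*l - 6*l^2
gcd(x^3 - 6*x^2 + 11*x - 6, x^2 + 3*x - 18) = x - 3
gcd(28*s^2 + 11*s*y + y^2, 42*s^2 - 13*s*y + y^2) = 1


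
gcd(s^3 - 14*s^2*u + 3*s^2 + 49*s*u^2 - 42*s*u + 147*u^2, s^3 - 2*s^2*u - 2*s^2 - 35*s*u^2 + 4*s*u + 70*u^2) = s - 7*u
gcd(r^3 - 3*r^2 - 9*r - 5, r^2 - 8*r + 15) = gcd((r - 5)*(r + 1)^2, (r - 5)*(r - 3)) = r - 5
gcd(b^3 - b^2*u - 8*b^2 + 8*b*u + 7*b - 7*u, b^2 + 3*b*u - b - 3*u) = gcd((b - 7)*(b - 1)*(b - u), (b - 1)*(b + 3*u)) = b - 1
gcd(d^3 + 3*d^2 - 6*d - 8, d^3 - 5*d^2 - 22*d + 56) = d^2 + 2*d - 8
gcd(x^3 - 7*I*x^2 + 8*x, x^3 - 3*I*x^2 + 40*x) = x^2 - 8*I*x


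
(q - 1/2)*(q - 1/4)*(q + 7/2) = q^3 + 11*q^2/4 - 5*q/2 + 7/16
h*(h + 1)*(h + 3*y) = h^3 + 3*h^2*y + h^2 + 3*h*y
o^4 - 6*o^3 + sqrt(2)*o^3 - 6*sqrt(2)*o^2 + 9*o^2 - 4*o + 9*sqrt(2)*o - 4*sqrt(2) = (o - 4)*(o - 1)^2*(o + sqrt(2))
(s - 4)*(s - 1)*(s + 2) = s^3 - 3*s^2 - 6*s + 8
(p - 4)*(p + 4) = p^2 - 16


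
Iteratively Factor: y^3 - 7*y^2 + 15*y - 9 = (y - 3)*(y^2 - 4*y + 3) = (y - 3)*(y - 1)*(y - 3)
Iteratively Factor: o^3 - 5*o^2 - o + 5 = (o - 5)*(o^2 - 1) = (o - 5)*(o + 1)*(o - 1)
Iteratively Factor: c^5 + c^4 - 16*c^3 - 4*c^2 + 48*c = (c - 2)*(c^4 + 3*c^3 - 10*c^2 - 24*c) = (c - 3)*(c - 2)*(c^3 + 6*c^2 + 8*c) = (c - 3)*(c - 2)*(c + 2)*(c^2 + 4*c) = c*(c - 3)*(c - 2)*(c + 2)*(c + 4)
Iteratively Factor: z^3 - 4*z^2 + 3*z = (z - 1)*(z^2 - 3*z) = z*(z - 1)*(z - 3)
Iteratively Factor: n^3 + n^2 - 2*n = (n)*(n^2 + n - 2) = n*(n + 2)*(n - 1)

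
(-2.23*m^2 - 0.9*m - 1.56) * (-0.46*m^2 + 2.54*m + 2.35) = 1.0258*m^4 - 5.2502*m^3 - 6.8089*m^2 - 6.0774*m - 3.666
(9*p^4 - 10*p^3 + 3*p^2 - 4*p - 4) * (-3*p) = -27*p^5 + 30*p^4 - 9*p^3 + 12*p^2 + 12*p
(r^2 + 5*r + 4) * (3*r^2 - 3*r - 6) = 3*r^4 + 12*r^3 - 9*r^2 - 42*r - 24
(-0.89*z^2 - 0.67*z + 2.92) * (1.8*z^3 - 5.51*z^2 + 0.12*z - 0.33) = -1.602*z^5 + 3.6979*z^4 + 8.8409*z^3 - 15.8759*z^2 + 0.5715*z - 0.9636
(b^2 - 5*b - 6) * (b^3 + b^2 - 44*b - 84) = b^5 - 4*b^4 - 55*b^3 + 130*b^2 + 684*b + 504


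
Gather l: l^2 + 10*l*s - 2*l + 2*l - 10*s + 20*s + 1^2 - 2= l^2 + 10*l*s + 10*s - 1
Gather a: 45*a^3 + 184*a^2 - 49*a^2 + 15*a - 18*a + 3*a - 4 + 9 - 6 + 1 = 45*a^3 + 135*a^2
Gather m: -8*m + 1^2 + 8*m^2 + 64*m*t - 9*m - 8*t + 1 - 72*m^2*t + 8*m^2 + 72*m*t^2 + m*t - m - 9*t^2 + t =m^2*(16 - 72*t) + m*(72*t^2 + 65*t - 18) - 9*t^2 - 7*t + 2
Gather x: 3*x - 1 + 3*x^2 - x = 3*x^2 + 2*x - 1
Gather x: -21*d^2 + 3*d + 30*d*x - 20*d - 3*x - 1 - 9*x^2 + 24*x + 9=-21*d^2 - 17*d - 9*x^2 + x*(30*d + 21) + 8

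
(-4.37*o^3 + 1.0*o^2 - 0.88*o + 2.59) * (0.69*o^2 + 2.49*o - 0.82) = -3.0153*o^5 - 10.1913*o^4 + 5.4662*o^3 - 1.2241*o^2 + 7.1707*o - 2.1238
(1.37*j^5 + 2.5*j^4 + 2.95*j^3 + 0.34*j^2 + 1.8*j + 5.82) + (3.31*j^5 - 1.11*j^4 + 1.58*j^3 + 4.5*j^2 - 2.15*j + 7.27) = 4.68*j^5 + 1.39*j^4 + 4.53*j^3 + 4.84*j^2 - 0.35*j + 13.09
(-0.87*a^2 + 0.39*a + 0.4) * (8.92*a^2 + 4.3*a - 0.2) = -7.7604*a^4 - 0.2622*a^3 + 5.419*a^2 + 1.642*a - 0.08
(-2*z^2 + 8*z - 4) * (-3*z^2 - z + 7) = 6*z^4 - 22*z^3 - 10*z^2 + 60*z - 28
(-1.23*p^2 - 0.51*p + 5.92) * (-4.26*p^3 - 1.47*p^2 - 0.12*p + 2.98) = 5.2398*p^5 + 3.9807*p^4 - 24.3219*p^3 - 12.3066*p^2 - 2.2302*p + 17.6416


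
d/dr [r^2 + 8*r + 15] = 2*r + 8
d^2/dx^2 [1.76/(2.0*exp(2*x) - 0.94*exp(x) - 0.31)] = ((1.6544 - 14.08*exp(x))*(-2.0*exp(2*x) + 0.94*exp(x) + 0.31) - 1.76*(4.0*exp(x) - 0.94)*(8.0*exp(x) - 1.88)*exp(x))*exp(x)/(-2.0*exp(2*x) + 0.94*exp(x) + 0.31)^3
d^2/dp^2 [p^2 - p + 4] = 2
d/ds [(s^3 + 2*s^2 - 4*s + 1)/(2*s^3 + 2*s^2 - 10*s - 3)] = (-2*s^4 - 4*s^3 - 27*s^2 - 16*s + 22)/(4*s^6 + 8*s^5 - 36*s^4 - 52*s^3 + 88*s^2 + 60*s + 9)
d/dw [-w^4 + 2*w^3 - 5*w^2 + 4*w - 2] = -4*w^3 + 6*w^2 - 10*w + 4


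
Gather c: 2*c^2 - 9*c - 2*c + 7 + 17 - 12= 2*c^2 - 11*c + 12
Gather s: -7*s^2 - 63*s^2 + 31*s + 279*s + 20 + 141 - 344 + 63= -70*s^2 + 310*s - 120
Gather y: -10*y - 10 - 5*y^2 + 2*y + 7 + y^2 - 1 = -4*y^2 - 8*y - 4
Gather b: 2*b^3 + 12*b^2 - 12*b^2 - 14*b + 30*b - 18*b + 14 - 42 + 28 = 2*b^3 - 2*b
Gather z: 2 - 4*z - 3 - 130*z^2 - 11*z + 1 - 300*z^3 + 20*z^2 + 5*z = -300*z^3 - 110*z^2 - 10*z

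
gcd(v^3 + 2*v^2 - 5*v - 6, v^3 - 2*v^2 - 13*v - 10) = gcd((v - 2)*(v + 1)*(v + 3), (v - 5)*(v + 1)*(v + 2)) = v + 1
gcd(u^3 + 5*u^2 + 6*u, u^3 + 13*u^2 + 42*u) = u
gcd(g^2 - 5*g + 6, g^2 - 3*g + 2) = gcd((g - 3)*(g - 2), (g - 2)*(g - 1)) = g - 2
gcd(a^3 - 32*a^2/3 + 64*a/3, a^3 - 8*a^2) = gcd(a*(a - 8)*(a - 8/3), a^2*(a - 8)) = a^2 - 8*a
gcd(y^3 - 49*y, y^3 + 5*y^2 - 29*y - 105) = y + 7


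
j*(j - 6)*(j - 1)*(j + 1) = j^4 - 6*j^3 - j^2 + 6*j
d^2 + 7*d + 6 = (d + 1)*(d + 6)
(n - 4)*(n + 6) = n^2 + 2*n - 24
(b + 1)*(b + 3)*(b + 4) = b^3 + 8*b^2 + 19*b + 12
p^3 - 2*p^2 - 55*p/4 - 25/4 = (p - 5)*(p + 1/2)*(p + 5/2)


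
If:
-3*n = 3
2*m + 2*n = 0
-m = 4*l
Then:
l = -1/4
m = 1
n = -1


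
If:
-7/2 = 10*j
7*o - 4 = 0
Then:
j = -7/20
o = 4/7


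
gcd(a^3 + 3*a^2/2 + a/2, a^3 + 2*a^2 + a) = a^2 + a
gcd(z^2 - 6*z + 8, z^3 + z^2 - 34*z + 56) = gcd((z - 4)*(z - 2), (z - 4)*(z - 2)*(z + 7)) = z^2 - 6*z + 8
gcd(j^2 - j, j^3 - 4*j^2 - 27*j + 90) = 1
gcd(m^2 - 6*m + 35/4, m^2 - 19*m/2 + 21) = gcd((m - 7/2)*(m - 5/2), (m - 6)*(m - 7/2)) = m - 7/2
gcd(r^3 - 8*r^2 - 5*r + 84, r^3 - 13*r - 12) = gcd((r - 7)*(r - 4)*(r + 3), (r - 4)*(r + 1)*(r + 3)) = r^2 - r - 12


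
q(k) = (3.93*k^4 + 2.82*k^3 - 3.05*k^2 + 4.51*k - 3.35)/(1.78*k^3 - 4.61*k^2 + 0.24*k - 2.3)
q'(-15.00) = 2.16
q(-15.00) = -26.76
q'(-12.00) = 2.13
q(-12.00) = -20.33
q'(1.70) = -14.81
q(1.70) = -6.52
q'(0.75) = -2.68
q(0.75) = -0.19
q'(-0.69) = 1.20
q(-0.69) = 1.52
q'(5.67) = 0.21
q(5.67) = 25.67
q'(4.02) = -8.10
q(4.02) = 29.52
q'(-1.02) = 1.45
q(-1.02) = 1.07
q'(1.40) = -7.94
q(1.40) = -3.24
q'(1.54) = -10.49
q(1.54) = -4.52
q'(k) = (-5.34*k^2 + 9.22*k - 0.24)*(3.93*k^4 + 2.82*k^3 - 3.05*k^2 + 4.51*k - 3.35)/(1.78*k^3 - 4.61*k^2 + 0.24*k - 2.3)^2 + (15.72*k^3 + 8.46*k^2 - 6.1*k + 4.51)/(1.78*k^3 - 4.61*k^2 + 0.24*k - 2.3)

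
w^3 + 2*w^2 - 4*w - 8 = (w - 2)*(w + 2)^2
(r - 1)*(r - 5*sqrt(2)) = r^2 - 5*sqrt(2)*r - r + 5*sqrt(2)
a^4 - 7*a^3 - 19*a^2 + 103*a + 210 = (a - 7)*(a - 5)*(a + 2)*(a + 3)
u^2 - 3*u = u*(u - 3)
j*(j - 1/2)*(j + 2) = j^3 + 3*j^2/2 - j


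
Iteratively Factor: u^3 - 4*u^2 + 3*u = (u)*(u^2 - 4*u + 3) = u*(u - 1)*(u - 3)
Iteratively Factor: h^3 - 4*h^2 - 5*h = (h)*(h^2 - 4*h - 5) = h*(h - 5)*(h + 1)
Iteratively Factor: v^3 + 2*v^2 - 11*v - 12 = (v - 3)*(v^2 + 5*v + 4) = (v - 3)*(v + 1)*(v + 4)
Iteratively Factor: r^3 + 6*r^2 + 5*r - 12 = (r - 1)*(r^2 + 7*r + 12) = (r - 1)*(r + 3)*(r + 4)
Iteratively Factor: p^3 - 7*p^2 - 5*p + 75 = (p - 5)*(p^2 - 2*p - 15) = (p - 5)*(p + 3)*(p - 5)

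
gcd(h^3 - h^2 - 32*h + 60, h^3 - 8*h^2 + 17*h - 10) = h^2 - 7*h + 10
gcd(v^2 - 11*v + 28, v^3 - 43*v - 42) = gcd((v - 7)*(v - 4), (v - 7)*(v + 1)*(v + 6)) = v - 7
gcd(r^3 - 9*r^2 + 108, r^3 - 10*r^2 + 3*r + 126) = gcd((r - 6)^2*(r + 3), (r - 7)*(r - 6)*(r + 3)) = r^2 - 3*r - 18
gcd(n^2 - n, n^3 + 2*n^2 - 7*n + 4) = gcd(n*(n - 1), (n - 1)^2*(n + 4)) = n - 1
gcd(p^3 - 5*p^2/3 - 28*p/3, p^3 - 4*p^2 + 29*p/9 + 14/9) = 1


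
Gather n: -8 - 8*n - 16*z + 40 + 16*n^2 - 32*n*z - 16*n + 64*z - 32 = 16*n^2 + n*(-32*z - 24) + 48*z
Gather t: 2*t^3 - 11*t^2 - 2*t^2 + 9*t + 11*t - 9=2*t^3 - 13*t^2 + 20*t - 9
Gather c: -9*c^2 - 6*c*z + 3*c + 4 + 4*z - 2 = -9*c^2 + c*(3 - 6*z) + 4*z + 2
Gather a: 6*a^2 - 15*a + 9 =6*a^2 - 15*a + 9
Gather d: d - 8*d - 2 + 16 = 14 - 7*d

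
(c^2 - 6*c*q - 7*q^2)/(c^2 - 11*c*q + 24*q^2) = (c^2 - 6*c*q - 7*q^2)/(c^2 - 11*c*q + 24*q^2)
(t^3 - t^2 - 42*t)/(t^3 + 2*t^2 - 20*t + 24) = t*(t - 7)/(t^2 - 4*t + 4)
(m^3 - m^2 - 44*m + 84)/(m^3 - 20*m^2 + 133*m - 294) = (m^2 + 5*m - 14)/(m^2 - 14*m + 49)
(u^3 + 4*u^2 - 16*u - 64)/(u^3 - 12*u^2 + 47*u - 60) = (u^2 + 8*u + 16)/(u^2 - 8*u + 15)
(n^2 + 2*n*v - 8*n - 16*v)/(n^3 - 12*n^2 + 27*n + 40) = (n + 2*v)/(n^2 - 4*n - 5)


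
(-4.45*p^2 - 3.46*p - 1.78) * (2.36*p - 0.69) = -10.502*p^3 - 5.0951*p^2 - 1.8134*p + 1.2282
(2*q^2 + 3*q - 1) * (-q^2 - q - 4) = -2*q^4 - 5*q^3 - 10*q^2 - 11*q + 4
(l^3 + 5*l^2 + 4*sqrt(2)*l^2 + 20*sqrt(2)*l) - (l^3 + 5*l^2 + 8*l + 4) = 4*sqrt(2)*l^2 - 8*l + 20*sqrt(2)*l - 4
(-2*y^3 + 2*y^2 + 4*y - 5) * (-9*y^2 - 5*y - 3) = 18*y^5 - 8*y^4 - 40*y^3 + 19*y^2 + 13*y + 15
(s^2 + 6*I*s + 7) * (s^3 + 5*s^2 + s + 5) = s^5 + 5*s^4 + 6*I*s^4 + 8*s^3 + 30*I*s^3 + 40*s^2 + 6*I*s^2 + 7*s + 30*I*s + 35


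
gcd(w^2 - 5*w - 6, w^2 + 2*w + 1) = w + 1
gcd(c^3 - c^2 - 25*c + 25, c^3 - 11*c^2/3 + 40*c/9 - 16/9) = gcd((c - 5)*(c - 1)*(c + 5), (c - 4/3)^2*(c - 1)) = c - 1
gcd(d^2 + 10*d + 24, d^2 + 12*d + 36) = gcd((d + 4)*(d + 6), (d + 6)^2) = d + 6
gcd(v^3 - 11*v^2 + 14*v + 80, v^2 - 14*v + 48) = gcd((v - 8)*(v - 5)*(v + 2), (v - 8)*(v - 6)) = v - 8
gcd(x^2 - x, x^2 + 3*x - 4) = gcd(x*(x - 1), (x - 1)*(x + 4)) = x - 1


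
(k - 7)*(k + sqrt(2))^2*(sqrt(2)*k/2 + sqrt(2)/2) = sqrt(2)*k^4/2 - 3*sqrt(2)*k^3 + 2*k^3 - 12*k^2 - 5*sqrt(2)*k^2/2 - 14*k - 6*sqrt(2)*k - 7*sqrt(2)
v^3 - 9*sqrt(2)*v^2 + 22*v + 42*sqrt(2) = (v - 7*sqrt(2))*(v - 3*sqrt(2))*(v + sqrt(2))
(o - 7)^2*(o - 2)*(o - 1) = o^4 - 17*o^3 + 93*o^2 - 175*o + 98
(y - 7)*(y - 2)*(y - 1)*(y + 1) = y^4 - 9*y^3 + 13*y^2 + 9*y - 14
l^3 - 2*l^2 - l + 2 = (l - 2)*(l - 1)*(l + 1)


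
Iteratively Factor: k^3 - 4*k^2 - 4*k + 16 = (k + 2)*(k^2 - 6*k + 8) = (k - 2)*(k + 2)*(k - 4)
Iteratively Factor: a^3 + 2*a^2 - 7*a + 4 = (a + 4)*(a^2 - 2*a + 1) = (a - 1)*(a + 4)*(a - 1)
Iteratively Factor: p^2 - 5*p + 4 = (p - 1)*(p - 4)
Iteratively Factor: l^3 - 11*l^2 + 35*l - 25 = (l - 1)*(l^2 - 10*l + 25) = (l - 5)*(l - 1)*(l - 5)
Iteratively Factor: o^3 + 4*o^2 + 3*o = (o + 1)*(o^2 + 3*o) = (o + 1)*(o + 3)*(o)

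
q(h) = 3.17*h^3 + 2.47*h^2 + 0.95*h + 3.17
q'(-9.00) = 726.80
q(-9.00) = -2116.24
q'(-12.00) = 1311.11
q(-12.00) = -5130.31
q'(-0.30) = 0.32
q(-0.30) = 3.02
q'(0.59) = 7.18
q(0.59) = 5.24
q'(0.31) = 3.40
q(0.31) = 3.80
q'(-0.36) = 0.40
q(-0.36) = 3.00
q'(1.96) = 47.17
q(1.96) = 38.39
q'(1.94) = 46.33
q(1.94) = 37.45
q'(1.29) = 23.15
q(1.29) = 15.31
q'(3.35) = 124.22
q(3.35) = 153.25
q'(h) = 9.51*h^2 + 4.94*h + 0.95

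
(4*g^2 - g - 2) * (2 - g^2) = -4*g^4 + g^3 + 10*g^2 - 2*g - 4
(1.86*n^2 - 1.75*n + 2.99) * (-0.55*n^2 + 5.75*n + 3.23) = -1.023*n^4 + 11.6575*n^3 - 5.6992*n^2 + 11.54*n + 9.6577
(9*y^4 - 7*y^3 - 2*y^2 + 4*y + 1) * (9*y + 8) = 81*y^5 + 9*y^4 - 74*y^3 + 20*y^2 + 41*y + 8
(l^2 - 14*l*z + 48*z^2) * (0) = 0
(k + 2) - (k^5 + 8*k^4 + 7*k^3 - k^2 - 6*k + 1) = -k^5 - 8*k^4 - 7*k^3 + k^2 + 7*k + 1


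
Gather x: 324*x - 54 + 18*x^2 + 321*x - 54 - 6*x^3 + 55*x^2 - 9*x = -6*x^3 + 73*x^2 + 636*x - 108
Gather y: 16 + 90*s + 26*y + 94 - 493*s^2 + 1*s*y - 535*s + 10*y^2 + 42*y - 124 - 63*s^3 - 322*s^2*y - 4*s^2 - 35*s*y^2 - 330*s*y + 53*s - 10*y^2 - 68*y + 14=-63*s^3 - 497*s^2 - 35*s*y^2 - 392*s + y*(-322*s^2 - 329*s)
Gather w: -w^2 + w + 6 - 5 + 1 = -w^2 + w + 2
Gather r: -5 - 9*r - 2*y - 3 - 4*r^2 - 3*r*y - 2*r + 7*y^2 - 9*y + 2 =-4*r^2 + r*(-3*y - 11) + 7*y^2 - 11*y - 6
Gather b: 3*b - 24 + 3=3*b - 21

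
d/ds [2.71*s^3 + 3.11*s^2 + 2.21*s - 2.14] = 8.13*s^2 + 6.22*s + 2.21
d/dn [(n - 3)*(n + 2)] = 2*n - 1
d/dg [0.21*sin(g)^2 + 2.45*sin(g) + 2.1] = (0.42*sin(g) + 2.45)*cos(g)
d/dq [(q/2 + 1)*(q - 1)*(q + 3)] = 3*q^2/2 + 4*q + 1/2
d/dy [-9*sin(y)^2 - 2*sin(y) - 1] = -2*(9*sin(y) + 1)*cos(y)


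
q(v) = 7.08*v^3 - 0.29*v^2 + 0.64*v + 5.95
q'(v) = 21.24*v^2 - 0.58*v + 0.64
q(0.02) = 5.96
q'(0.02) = 0.64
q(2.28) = 89.82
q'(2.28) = 109.73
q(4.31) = 570.17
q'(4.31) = 392.70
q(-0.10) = 5.88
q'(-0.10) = 0.91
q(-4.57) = -678.77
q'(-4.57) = 446.89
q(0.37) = 6.51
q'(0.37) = 3.33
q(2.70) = 144.92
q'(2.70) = 153.91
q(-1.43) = -16.26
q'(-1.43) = 44.90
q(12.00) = 12206.11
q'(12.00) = 3052.24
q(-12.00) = -12277.73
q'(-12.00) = 3066.16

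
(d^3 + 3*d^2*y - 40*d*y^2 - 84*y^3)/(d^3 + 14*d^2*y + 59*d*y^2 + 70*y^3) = (d - 6*y)/(d + 5*y)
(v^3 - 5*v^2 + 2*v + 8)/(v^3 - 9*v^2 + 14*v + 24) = (v - 2)/(v - 6)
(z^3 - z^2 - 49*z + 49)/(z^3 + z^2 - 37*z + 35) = (z - 7)/(z - 5)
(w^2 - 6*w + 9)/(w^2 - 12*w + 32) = (w^2 - 6*w + 9)/(w^2 - 12*w + 32)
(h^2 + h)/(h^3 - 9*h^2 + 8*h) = (h + 1)/(h^2 - 9*h + 8)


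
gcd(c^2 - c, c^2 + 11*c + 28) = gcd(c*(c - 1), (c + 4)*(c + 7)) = 1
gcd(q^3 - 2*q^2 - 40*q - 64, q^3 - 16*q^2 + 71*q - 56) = q - 8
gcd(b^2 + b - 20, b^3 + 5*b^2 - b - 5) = b + 5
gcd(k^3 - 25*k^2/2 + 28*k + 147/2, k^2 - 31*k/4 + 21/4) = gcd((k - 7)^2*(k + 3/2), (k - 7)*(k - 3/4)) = k - 7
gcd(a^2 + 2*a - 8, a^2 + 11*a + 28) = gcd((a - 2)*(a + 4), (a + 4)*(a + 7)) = a + 4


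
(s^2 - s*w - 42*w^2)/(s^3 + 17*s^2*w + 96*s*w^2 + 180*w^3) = (s - 7*w)/(s^2 + 11*s*w + 30*w^2)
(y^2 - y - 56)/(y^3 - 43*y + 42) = (y - 8)/(y^2 - 7*y + 6)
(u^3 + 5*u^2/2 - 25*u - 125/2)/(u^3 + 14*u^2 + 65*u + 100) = (2*u^2 - 5*u - 25)/(2*(u^2 + 9*u + 20))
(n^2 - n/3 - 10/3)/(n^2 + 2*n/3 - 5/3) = (n - 2)/(n - 1)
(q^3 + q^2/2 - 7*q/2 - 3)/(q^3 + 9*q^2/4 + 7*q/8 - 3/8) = 4*(q - 2)/(4*q - 1)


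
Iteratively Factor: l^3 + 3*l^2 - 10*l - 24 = (l - 3)*(l^2 + 6*l + 8) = (l - 3)*(l + 4)*(l + 2)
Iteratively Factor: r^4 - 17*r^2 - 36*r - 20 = (r + 1)*(r^3 - r^2 - 16*r - 20) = (r - 5)*(r + 1)*(r^2 + 4*r + 4) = (r - 5)*(r + 1)*(r + 2)*(r + 2)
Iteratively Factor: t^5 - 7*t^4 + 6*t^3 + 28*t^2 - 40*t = (t + 2)*(t^4 - 9*t^3 + 24*t^2 - 20*t) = (t - 2)*(t + 2)*(t^3 - 7*t^2 + 10*t) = t*(t - 2)*(t + 2)*(t^2 - 7*t + 10) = t*(t - 5)*(t - 2)*(t + 2)*(t - 2)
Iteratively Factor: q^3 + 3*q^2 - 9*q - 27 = (q + 3)*(q^2 - 9) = (q - 3)*(q + 3)*(q + 3)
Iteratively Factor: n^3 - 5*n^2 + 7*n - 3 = (n - 1)*(n^2 - 4*n + 3) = (n - 3)*(n - 1)*(n - 1)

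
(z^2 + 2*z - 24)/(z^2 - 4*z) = (z + 6)/z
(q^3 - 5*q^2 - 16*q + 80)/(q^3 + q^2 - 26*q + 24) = (q^2 - q - 20)/(q^2 + 5*q - 6)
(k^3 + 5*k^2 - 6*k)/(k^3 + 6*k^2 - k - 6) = k/(k + 1)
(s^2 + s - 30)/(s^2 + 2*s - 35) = (s + 6)/(s + 7)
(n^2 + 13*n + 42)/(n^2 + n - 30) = (n + 7)/(n - 5)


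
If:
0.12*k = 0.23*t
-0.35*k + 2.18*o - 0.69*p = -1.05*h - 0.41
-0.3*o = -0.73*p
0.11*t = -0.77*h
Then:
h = -0.142857142857143*t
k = 1.91666666666667*t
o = 0.432828903014543*t - 0.216194741404218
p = 0.177874891649812*t - 0.0888471540017336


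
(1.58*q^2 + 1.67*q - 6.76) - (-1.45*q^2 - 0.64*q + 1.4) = 3.03*q^2 + 2.31*q - 8.16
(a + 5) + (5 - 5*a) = 10 - 4*a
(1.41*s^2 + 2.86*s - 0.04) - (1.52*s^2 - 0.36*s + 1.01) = -0.11*s^2 + 3.22*s - 1.05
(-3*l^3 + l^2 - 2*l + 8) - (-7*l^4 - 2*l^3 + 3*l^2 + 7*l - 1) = 7*l^4 - l^3 - 2*l^2 - 9*l + 9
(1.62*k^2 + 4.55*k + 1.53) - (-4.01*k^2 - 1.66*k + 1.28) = 5.63*k^2 + 6.21*k + 0.25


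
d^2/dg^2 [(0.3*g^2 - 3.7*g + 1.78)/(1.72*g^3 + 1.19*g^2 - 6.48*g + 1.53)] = (1.77504*g^6 - 65.67648*g^5 + 37.814544*g^4 - 41.0897159999998*g^3 + 9.65472000000001*g^2 - 70.0415640000001*g + 71.042112)/(5.088448*g^9 + 10.561488*g^8 - 50.20422*g^7 - 64.315369*g^6 + 207.931104*g^5 + 54.089019*g^4 - 330.807564*g^3 + 201.092949*g^2 - 45.507096*g + 3.581577)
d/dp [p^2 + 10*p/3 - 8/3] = 2*p + 10/3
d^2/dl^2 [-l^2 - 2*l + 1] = -2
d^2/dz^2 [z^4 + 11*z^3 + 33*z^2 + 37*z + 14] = 12*z^2 + 66*z + 66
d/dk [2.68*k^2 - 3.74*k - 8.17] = 5.36*k - 3.74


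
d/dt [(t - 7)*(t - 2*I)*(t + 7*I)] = 3*t^2 + t*(-14 + 10*I) + 14 - 35*I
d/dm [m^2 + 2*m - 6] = 2*m + 2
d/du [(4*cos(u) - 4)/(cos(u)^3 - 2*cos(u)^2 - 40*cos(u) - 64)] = 2*(11*cos(u) - 5*cos(2*u) + cos(3*u) + 203)*sin(u)/((cos(u) - 8)^2*(cos(u) + 2)^2*(cos(u) + 4)^2)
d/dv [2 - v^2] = -2*v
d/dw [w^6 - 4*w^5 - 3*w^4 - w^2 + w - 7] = 6*w^5 - 20*w^4 - 12*w^3 - 2*w + 1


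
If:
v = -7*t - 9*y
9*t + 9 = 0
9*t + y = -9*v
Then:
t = -1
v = 37/40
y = 27/40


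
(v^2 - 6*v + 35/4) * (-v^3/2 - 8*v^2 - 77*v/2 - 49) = -v^5/2 - 5*v^4 + 41*v^3/8 + 112*v^2 - 343*v/8 - 1715/4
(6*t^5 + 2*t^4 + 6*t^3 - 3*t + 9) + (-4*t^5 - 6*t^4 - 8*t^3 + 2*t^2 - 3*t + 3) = 2*t^5 - 4*t^4 - 2*t^3 + 2*t^2 - 6*t + 12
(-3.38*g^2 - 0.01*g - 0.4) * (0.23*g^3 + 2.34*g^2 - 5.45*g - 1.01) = -0.7774*g^5 - 7.9115*g^4 + 18.3056*g^3 + 2.5323*g^2 + 2.1901*g + 0.404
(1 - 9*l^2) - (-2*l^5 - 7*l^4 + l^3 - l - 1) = 2*l^5 + 7*l^4 - l^3 - 9*l^2 + l + 2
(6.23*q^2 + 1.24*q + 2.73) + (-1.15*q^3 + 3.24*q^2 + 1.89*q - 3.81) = -1.15*q^3 + 9.47*q^2 + 3.13*q - 1.08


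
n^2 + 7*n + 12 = (n + 3)*(n + 4)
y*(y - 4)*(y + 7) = y^3 + 3*y^2 - 28*y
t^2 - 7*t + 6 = (t - 6)*(t - 1)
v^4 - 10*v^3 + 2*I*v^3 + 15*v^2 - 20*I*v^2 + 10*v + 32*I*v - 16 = (v - 8)*(v - 2)*(v + I)^2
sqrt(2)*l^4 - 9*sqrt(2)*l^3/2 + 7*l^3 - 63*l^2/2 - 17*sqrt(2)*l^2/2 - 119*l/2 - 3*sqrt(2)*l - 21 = (l - 6)*(l + 1/2)*(l + 7*sqrt(2)/2)*(sqrt(2)*l + sqrt(2))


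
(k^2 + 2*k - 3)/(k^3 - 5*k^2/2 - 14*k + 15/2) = 2*(k - 1)/(2*k^2 - 11*k + 5)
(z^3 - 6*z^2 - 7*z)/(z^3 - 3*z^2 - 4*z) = (z - 7)/(z - 4)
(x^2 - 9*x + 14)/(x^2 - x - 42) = (x - 2)/(x + 6)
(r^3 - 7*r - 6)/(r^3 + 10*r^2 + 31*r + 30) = (r^2 - 2*r - 3)/(r^2 + 8*r + 15)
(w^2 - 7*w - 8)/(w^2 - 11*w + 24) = (w + 1)/(w - 3)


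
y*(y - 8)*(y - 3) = y^3 - 11*y^2 + 24*y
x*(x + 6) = x^2 + 6*x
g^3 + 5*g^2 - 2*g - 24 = (g - 2)*(g + 3)*(g + 4)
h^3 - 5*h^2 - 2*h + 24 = (h - 4)*(h - 3)*(h + 2)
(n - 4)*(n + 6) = n^2 + 2*n - 24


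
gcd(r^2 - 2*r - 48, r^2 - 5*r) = 1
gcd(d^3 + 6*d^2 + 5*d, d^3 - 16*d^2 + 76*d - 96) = 1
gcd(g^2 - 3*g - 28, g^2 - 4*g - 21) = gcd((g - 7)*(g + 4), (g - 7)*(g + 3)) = g - 7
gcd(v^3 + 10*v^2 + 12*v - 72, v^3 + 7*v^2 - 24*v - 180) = v^2 + 12*v + 36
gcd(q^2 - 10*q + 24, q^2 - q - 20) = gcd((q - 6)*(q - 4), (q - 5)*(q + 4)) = 1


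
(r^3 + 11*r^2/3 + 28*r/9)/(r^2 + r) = (9*r^2 + 33*r + 28)/(9*(r + 1))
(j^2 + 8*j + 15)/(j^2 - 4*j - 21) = (j + 5)/(j - 7)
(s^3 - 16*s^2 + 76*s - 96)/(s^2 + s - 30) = (s^3 - 16*s^2 + 76*s - 96)/(s^2 + s - 30)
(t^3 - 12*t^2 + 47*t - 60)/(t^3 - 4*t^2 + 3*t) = (t^2 - 9*t + 20)/(t*(t - 1))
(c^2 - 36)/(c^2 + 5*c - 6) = (c - 6)/(c - 1)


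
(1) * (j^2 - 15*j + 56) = j^2 - 15*j + 56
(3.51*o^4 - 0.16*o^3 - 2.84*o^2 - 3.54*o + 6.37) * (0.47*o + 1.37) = 1.6497*o^5 + 4.7335*o^4 - 1.554*o^3 - 5.5546*o^2 - 1.8559*o + 8.7269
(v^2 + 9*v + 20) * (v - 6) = v^3 + 3*v^2 - 34*v - 120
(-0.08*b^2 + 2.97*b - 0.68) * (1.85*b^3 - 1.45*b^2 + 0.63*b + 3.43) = -0.148*b^5 + 5.6105*b^4 - 5.6149*b^3 + 2.5827*b^2 + 9.7587*b - 2.3324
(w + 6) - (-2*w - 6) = 3*w + 12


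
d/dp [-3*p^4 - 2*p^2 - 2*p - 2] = -12*p^3 - 4*p - 2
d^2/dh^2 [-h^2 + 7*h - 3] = -2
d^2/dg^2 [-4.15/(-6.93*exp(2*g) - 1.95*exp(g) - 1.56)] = (4.15*(13.86*exp(g) + 1.95)*(27.72*exp(g) + 3.9)*exp(g) - (115.038*exp(g) + 8.0925)*(6.93*exp(2*g) + 1.95*exp(g) + 1.56))*exp(g)/(6.93*exp(2*g) + 1.95*exp(g) + 1.56)^3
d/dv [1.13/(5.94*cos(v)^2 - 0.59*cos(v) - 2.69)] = (13.4244*cos(v) - 0.6667)*sin(v)/(-5.94*cos(v)^2 + 0.59*cos(v) + 2.69)^2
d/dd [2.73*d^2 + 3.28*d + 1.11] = 5.46*d + 3.28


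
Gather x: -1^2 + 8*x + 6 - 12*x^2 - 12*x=-12*x^2 - 4*x + 5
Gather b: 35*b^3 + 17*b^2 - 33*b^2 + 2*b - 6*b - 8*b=35*b^3 - 16*b^2 - 12*b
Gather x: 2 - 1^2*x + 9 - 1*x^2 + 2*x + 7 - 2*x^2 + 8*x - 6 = -3*x^2 + 9*x + 12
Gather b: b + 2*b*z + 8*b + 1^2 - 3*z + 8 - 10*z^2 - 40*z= b*(2*z + 9) - 10*z^2 - 43*z + 9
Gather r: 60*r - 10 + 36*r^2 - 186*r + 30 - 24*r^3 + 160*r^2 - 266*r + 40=-24*r^3 + 196*r^2 - 392*r + 60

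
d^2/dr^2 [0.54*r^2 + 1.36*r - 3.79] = 1.08000000000000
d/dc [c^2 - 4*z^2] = 2*c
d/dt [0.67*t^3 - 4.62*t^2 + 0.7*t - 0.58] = 2.01*t^2 - 9.24*t + 0.7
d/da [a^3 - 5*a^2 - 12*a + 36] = 3*a^2 - 10*a - 12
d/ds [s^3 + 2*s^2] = s*(3*s + 4)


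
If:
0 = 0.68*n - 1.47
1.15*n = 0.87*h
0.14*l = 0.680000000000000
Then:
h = 2.86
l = 4.86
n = 2.16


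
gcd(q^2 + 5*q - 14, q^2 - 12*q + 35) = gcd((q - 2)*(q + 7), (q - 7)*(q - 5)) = 1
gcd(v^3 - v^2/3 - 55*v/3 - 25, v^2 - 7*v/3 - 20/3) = v + 5/3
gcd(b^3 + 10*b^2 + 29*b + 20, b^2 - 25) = b + 5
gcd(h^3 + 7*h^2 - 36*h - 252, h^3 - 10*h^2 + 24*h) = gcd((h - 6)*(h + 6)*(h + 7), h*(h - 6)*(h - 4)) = h - 6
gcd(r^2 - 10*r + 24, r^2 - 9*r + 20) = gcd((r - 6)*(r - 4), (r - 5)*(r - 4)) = r - 4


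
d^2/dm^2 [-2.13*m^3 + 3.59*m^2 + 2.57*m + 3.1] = 7.18 - 12.78*m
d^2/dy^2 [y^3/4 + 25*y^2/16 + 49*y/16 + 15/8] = 3*y/2 + 25/8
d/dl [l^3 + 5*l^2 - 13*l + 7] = 3*l^2 + 10*l - 13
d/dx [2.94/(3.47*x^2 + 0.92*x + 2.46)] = (-20.4036*x - 2.7048)/(3.47*x^2 + 0.92*x + 2.46)^2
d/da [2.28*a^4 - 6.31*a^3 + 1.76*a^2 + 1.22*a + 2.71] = 9.12*a^3 - 18.93*a^2 + 3.52*a + 1.22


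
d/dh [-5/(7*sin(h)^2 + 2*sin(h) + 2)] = 10*(7*sin(h) + 1)*cos(h)/(7*sin(h)^2 + 2*sin(h) + 2)^2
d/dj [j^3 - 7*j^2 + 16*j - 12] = 3*j^2 - 14*j + 16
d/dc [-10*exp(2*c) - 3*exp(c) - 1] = (-20*exp(c) - 3)*exp(c)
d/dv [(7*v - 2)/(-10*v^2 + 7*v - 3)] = (70*v^2 - 40*v - 7)/(100*v^4 - 140*v^3 + 109*v^2 - 42*v + 9)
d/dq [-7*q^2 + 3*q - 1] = 3 - 14*q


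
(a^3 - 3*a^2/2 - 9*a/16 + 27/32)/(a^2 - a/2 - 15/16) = (8*a^2 - 18*a + 9)/(2*(4*a - 5))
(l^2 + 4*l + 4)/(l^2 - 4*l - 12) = (l + 2)/(l - 6)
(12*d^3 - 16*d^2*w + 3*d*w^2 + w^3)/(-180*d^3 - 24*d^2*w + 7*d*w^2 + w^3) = (2*d^2 - 3*d*w + w^2)/(-30*d^2 + d*w + w^2)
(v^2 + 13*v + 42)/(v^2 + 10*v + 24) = (v + 7)/(v + 4)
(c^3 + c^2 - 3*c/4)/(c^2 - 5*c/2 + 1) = c*(2*c + 3)/(2*(c - 2))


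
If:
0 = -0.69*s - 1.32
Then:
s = -1.91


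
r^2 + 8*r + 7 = (r + 1)*(r + 7)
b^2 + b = b*(b + 1)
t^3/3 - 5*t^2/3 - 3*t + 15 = (t/3 + 1)*(t - 5)*(t - 3)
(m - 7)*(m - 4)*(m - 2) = m^3 - 13*m^2 + 50*m - 56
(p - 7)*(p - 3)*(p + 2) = p^3 - 8*p^2 + p + 42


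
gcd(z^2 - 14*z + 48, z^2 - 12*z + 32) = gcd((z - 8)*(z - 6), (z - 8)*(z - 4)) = z - 8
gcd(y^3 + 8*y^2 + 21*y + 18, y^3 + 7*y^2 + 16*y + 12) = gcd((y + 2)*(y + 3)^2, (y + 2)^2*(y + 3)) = y^2 + 5*y + 6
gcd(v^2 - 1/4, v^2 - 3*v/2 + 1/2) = v - 1/2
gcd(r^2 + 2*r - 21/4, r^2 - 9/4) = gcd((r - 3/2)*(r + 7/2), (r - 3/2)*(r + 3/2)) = r - 3/2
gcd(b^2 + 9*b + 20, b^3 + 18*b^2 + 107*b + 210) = b + 5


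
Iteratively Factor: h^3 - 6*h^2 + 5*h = (h - 1)*(h^2 - 5*h) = h*(h - 1)*(h - 5)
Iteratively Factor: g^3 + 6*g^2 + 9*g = (g + 3)*(g^2 + 3*g) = g*(g + 3)*(g + 3)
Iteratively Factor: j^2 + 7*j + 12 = (j + 4)*(j + 3)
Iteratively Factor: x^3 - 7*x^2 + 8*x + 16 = (x - 4)*(x^2 - 3*x - 4) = (x - 4)*(x + 1)*(x - 4)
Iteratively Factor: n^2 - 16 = (n - 4)*(n + 4)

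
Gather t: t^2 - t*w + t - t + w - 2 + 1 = t^2 - t*w + w - 1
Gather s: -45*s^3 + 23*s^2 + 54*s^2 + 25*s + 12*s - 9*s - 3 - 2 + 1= -45*s^3 + 77*s^2 + 28*s - 4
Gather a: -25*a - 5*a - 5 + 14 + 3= 12 - 30*a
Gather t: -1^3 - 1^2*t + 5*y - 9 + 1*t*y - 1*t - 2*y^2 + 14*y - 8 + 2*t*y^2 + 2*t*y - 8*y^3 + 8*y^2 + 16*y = t*(2*y^2 + 3*y - 2) - 8*y^3 + 6*y^2 + 35*y - 18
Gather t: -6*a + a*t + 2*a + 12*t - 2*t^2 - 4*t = -4*a - 2*t^2 + t*(a + 8)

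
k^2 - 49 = (k - 7)*(k + 7)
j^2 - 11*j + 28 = (j - 7)*(j - 4)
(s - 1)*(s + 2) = s^2 + s - 2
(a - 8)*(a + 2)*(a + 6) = a^3 - 52*a - 96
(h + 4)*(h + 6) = h^2 + 10*h + 24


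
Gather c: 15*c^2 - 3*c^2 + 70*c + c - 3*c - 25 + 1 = 12*c^2 + 68*c - 24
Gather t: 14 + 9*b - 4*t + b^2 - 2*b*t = b^2 + 9*b + t*(-2*b - 4) + 14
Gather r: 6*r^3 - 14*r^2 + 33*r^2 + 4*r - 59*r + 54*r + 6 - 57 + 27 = 6*r^3 + 19*r^2 - r - 24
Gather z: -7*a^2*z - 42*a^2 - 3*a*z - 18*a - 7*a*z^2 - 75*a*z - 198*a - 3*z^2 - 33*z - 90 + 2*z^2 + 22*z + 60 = -42*a^2 - 216*a + z^2*(-7*a - 1) + z*(-7*a^2 - 78*a - 11) - 30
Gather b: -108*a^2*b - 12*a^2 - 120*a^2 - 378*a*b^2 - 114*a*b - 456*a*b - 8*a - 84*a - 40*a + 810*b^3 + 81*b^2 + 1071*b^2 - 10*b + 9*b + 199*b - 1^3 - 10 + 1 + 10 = -132*a^2 - 132*a + 810*b^3 + b^2*(1152 - 378*a) + b*(-108*a^2 - 570*a + 198)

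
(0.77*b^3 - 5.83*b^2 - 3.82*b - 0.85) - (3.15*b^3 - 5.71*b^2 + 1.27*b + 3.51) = -2.38*b^3 - 0.12*b^2 - 5.09*b - 4.36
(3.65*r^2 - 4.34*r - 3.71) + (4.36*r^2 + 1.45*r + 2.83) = 8.01*r^2 - 2.89*r - 0.88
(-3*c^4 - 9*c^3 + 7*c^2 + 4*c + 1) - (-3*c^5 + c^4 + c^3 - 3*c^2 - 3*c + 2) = 3*c^5 - 4*c^4 - 10*c^3 + 10*c^2 + 7*c - 1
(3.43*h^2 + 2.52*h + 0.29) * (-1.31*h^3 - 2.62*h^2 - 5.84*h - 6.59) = -4.4933*h^5 - 12.2878*h^4 - 27.0135*h^3 - 38.0803*h^2 - 18.3004*h - 1.9111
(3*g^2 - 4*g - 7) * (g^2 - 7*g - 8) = 3*g^4 - 25*g^3 - 3*g^2 + 81*g + 56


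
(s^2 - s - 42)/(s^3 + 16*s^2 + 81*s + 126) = (s - 7)/(s^2 + 10*s + 21)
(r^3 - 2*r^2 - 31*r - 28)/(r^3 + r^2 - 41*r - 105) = (r^2 + 5*r + 4)/(r^2 + 8*r + 15)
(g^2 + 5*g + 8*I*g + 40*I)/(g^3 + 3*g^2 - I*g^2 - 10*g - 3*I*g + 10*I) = (g + 8*I)/(g^2 - g*(2 + I) + 2*I)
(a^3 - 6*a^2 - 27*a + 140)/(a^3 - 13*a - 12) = (a^2 - 2*a - 35)/(a^2 + 4*a + 3)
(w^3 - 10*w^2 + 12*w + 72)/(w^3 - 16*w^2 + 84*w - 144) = (w + 2)/(w - 4)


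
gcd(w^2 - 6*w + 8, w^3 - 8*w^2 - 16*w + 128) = w - 4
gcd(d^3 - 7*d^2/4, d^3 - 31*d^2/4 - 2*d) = d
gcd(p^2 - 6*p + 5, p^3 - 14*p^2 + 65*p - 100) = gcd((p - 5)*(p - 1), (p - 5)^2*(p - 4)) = p - 5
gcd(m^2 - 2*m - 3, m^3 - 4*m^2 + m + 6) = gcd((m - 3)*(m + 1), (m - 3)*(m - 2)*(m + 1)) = m^2 - 2*m - 3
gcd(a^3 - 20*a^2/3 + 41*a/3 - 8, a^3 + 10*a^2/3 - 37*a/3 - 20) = a - 3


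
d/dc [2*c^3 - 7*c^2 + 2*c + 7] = 6*c^2 - 14*c + 2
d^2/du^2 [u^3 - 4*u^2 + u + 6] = 6*u - 8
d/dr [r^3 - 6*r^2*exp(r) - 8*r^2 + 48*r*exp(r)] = -6*r^2*exp(r) + 3*r^2 + 36*r*exp(r) - 16*r + 48*exp(r)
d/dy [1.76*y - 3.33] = 1.76000000000000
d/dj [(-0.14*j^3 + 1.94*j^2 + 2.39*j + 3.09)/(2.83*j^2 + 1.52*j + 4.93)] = (-0.3962*j^4 - 0.425600000000001*j^3 - 5.8855*j^2 + 1.639*j + 7.0859)/(8.0089*j^4 + 8.6032*j^3 + 30.2142*j^2 + 14.9872*j + 24.3049)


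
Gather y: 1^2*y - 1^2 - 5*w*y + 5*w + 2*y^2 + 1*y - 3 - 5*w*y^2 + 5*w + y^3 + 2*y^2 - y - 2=10*w + y^3 + y^2*(4 - 5*w) + y*(1 - 5*w) - 6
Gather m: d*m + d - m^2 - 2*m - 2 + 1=d - m^2 + m*(d - 2) - 1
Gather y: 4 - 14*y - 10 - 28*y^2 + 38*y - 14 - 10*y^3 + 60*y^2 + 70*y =-10*y^3 + 32*y^2 + 94*y - 20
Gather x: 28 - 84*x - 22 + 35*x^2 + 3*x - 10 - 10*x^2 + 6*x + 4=25*x^2 - 75*x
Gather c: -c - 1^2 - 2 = -c - 3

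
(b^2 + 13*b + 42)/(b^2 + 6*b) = (b + 7)/b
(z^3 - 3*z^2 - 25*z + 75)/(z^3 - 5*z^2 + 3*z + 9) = (z^2 - 25)/(z^2 - 2*z - 3)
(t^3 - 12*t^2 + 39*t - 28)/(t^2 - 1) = (t^2 - 11*t + 28)/(t + 1)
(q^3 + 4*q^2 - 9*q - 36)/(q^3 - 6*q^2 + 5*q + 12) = (q^2 + 7*q + 12)/(q^2 - 3*q - 4)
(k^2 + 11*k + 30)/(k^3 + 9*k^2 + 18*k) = (k + 5)/(k*(k + 3))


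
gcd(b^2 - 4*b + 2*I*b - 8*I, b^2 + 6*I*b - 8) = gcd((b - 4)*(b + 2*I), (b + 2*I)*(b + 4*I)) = b + 2*I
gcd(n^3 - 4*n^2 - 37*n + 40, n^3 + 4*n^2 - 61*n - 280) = n^2 - 3*n - 40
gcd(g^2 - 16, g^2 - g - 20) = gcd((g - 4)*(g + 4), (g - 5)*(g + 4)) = g + 4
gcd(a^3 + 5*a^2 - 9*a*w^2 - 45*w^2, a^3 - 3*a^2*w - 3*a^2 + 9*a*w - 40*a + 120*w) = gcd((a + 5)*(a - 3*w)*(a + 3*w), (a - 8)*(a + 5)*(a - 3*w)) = -a^2 + 3*a*w - 5*a + 15*w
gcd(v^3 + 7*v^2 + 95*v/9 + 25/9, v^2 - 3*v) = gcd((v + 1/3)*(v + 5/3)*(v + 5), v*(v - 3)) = 1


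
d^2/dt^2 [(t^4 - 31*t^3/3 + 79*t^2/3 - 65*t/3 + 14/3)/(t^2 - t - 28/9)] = 6*(243*t^6 - 729*t^5 - 1539*t^4 - 3141*t^3 + 53802*t^2 - 125454*t + 82978)/(729*t^6 - 2187*t^5 - 4617*t^4 + 12879*t^3 + 14364*t^2 - 21168*t - 21952)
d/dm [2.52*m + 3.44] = 2.52000000000000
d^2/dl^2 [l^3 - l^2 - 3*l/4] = 6*l - 2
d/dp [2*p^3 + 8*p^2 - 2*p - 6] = 6*p^2 + 16*p - 2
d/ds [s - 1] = 1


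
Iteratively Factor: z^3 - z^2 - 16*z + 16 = (z - 4)*(z^2 + 3*z - 4) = (z - 4)*(z - 1)*(z + 4)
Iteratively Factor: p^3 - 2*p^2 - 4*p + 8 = (p + 2)*(p^2 - 4*p + 4) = (p - 2)*(p + 2)*(p - 2)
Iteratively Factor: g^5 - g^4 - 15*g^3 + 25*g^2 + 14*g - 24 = (g - 3)*(g^4 + 2*g^3 - 9*g^2 - 2*g + 8) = (g - 3)*(g - 2)*(g^3 + 4*g^2 - g - 4) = (g - 3)*(g - 2)*(g - 1)*(g^2 + 5*g + 4) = (g - 3)*(g - 2)*(g - 1)*(g + 4)*(g + 1)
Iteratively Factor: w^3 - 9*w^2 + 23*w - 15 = (w - 1)*(w^2 - 8*w + 15) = (w - 5)*(w - 1)*(w - 3)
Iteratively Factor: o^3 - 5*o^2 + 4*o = (o)*(o^2 - 5*o + 4) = o*(o - 4)*(o - 1)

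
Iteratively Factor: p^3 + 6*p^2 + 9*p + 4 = (p + 1)*(p^2 + 5*p + 4) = (p + 1)*(p + 4)*(p + 1)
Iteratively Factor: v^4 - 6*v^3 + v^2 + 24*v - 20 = (v + 2)*(v^3 - 8*v^2 + 17*v - 10) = (v - 1)*(v + 2)*(v^2 - 7*v + 10) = (v - 2)*(v - 1)*(v + 2)*(v - 5)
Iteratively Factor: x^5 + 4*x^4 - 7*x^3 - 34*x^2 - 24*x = (x + 4)*(x^4 - 7*x^2 - 6*x) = x*(x + 4)*(x^3 - 7*x - 6) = x*(x + 1)*(x + 4)*(x^2 - x - 6) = x*(x + 1)*(x + 2)*(x + 4)*(x - 3)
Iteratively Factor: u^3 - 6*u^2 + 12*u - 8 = (u - 2)*(u^2 - 4*u + 4) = (u - 2)^2*(u - 2)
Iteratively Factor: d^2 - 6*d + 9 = (d - 3)*(d - 3)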